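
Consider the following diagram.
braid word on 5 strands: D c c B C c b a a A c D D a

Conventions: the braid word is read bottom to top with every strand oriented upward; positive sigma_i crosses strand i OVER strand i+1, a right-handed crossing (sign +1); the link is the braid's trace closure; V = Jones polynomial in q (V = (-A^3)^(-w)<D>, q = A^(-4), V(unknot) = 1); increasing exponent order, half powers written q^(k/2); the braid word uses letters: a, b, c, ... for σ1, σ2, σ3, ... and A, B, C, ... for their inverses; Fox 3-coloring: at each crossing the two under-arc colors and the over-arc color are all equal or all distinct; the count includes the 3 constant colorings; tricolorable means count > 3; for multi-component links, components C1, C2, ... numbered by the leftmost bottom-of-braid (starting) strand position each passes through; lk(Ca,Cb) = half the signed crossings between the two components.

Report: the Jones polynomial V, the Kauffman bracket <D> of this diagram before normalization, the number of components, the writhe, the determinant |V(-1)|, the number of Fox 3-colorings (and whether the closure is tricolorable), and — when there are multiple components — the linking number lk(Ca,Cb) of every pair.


V(q) = -q^-3 - q^-1 + 2 + 2q + 2q^2 + 2q^3 - q^4 - q^6
bracket: -A^-18 - A^-10 + 2A^-6 + 2A^-2 + 2A^2 + 2A^6 - A^10 - A^18, w = +2
3 components, writhe +2, over 14 crossings
lk(C1,C2) = +1
linking number lk(C1,C3) = 0
lk(C2,C3): 0
det 0, colorings 81 of 3^14 — tricolorable
observation: |V(-1)| = 0: so tricolorable, since 3 divides 0


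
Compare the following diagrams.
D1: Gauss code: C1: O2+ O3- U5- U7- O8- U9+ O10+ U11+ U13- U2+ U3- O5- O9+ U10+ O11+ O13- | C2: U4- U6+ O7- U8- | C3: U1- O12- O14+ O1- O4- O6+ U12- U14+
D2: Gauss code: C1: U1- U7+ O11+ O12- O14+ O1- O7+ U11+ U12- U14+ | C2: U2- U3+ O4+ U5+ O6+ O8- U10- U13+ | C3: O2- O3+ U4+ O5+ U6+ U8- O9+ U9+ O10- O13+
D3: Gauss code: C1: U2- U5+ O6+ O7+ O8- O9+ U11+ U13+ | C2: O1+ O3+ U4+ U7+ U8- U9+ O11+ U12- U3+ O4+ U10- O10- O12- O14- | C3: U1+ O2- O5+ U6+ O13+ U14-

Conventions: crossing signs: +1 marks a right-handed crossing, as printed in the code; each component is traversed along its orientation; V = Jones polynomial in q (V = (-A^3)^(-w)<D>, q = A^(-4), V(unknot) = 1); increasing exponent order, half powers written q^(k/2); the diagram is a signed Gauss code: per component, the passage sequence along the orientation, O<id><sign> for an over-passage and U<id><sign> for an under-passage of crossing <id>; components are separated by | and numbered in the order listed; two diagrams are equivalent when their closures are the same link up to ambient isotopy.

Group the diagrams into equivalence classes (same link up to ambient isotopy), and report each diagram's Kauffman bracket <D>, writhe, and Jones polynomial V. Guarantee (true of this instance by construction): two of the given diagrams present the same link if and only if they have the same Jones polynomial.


classes: {D1} | {D2} | {D3}
V(D1) = q^-3 + q^-2 + q^-1 + 1  [14 crossings, <D> = A^-6 + A^-2 + A^2 + A^6, w = -2]
V(D2) = 1 + q + q^2 + q^3  [14 crossings, <D> = 1 + A^4 + A^8 + A^12, w = +4]
V(D3) = q + 2q^3 + q^5  [14 crossings, <D> = A^-8 + 2 + A^8, w = +4]
note: 3 values of V(q) split the 3 diagrams


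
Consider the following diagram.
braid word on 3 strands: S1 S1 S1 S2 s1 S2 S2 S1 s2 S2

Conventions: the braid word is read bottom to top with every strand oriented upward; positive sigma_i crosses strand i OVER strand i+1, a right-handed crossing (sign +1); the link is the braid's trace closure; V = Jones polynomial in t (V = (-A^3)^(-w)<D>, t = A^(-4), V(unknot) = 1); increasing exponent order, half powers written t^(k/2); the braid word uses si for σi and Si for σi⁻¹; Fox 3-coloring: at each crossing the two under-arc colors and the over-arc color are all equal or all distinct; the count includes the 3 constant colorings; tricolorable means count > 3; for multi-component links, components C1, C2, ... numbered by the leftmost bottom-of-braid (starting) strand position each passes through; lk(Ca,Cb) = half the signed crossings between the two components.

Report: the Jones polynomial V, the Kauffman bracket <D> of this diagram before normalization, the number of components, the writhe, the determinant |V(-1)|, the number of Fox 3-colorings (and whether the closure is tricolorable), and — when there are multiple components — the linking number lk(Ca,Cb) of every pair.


V(t) = -t^-9 + 2t^-8 - 3t^-7 + 3t^-6 - 3t^-5 + 3t^-4 - t^-3 + t^-2
bracket: A^-10 - A^-6 + 3A^-2 - 3A^2 + 3A^6 - 3A^10 + 2A^14 - A^18, w = -6
1 component, writhe -6, over 10 crossings
det 17, colorings 3 of 3^10 — not tricolorable
observation: inverse pairs cancel, leaving σ1⁻¹ σ1⁻¹ σ1⁻¹ σ2⁻¹ σ1 σ2⁻¹ σ2⁻¹ σ1⁻¹


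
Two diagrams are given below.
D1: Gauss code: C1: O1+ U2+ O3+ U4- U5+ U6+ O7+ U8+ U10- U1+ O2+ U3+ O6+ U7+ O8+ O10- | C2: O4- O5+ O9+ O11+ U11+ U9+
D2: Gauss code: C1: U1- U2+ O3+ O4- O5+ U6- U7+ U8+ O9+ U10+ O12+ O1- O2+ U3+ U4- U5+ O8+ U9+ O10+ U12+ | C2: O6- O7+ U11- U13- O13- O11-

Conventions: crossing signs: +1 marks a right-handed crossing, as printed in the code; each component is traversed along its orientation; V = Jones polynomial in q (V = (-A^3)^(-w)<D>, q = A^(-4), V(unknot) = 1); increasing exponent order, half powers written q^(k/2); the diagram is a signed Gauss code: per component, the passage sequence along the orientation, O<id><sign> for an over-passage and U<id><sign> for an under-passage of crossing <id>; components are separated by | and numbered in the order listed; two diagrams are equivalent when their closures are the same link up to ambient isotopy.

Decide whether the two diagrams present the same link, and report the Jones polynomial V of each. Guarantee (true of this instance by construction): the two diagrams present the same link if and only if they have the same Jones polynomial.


equivalent: yes
D1 (bracket -A^-9 + A^7 + A^11 + A^15; 11 crossings at w = +7): V = -q^(3/2) - q^(5/2) - q^(7/2) + q^(15/2)
D2 (bracket -A^-21 + A^-5 + A^-1 + A^3; 13 crossings at w = +3): V = -q^(3/2) - q^(5/2) - q^(7/2) + q^(15/2)
key observation: one V(q) for all 2 diagrams — one class (guaranteed)


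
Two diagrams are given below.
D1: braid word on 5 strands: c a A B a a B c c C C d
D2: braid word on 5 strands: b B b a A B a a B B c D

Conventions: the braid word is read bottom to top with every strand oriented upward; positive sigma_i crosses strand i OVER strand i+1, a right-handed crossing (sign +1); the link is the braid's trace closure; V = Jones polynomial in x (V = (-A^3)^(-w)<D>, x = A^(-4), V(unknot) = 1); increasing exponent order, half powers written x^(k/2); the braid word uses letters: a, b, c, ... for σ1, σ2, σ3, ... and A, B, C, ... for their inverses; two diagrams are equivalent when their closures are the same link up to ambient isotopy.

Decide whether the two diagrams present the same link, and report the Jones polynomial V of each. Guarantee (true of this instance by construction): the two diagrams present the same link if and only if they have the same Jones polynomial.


equivalent: yes
V(D1) = x^-2 + 2 + x^2  (w +2, c 12, <D> = A^-2 + 2A^6 + A^14)
V(D2) = x^-2 + 2 + x^2  (w 0, c 12, <D> = A^-8 + 2 + A^8)
why: one V(x) for all 2 diagrams — one class (guaranteed)


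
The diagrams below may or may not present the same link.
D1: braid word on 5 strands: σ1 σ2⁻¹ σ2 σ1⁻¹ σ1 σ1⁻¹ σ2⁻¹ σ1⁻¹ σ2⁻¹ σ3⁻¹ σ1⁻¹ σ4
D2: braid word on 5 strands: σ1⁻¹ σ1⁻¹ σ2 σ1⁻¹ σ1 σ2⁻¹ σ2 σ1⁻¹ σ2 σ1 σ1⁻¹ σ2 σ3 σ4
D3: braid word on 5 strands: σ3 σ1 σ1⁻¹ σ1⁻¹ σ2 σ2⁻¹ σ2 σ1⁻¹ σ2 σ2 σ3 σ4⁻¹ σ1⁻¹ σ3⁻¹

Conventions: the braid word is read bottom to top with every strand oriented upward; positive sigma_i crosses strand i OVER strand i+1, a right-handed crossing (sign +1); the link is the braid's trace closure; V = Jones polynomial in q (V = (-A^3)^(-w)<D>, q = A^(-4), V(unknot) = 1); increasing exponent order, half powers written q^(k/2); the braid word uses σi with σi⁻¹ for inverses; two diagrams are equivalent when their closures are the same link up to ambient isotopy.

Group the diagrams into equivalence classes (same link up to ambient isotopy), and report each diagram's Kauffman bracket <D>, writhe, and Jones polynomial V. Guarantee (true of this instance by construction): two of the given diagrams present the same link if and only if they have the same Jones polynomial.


grouping into links: {D1} | {D2, D3}
V(D1) = -q^-4 + q^-3 + q^-1  (w -4, c 12, <D> = A^-8 + 1 - A^4)
V(D2) = -q^-3 + 2q^-2 - 2q^-1 + 3 - 2q + 2q^2 - q^3  [14 crossings, <D> = -A^-6 + 2A^-2 - 2A^2 + 3A^6 - 2A^10 + 2A^14 - A^18, w = +2]
V(D3) = -q^-3 + 2q^-2 - 2q^-1 + 3 - 2q + 2q^2 - q^3  (w 0, c 14, <D> = -A^-12 + 2A^-8 - 2A^-4 + 3 - 2A^4 + 2A^8 - A^12)
key observation: 2 values of V(q) split the 3 diagrams


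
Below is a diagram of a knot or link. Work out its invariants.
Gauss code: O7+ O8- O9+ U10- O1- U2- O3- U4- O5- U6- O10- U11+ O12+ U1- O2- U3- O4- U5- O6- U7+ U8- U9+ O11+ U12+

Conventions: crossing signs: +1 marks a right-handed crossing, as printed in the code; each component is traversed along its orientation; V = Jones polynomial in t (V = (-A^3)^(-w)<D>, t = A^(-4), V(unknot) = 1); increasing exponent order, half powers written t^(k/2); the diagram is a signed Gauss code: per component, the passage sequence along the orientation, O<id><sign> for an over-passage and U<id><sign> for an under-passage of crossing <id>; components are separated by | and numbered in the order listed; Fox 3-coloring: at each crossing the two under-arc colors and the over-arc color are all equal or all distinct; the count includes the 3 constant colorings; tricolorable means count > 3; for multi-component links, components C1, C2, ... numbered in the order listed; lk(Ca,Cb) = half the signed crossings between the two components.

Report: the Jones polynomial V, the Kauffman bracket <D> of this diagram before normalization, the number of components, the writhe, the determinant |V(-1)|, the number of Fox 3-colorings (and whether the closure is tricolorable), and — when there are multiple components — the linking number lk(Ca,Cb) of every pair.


V = -t^-9 + 2t^-8 - 3t^-7 + 4t^-6 - 5t^-5 + 5t^-4 - 4t^-3 + 4t^-2 - 2t^-1 + 2 - t
<D> = -A^-16 + 2A^-12 - 2A^-8 + 4A^-4 - 4 + 5A^4 - 5A^8 + 4A^12 - 3A^16 + 2A^20 - A^24 (w = -4)
1 component over 12 crossings, w = -4
9 Fox colorings among 3^12, |V(-1)| = 33: tricolorable
why: the span of V is 10, forcing >= 10 crossings in any diagram


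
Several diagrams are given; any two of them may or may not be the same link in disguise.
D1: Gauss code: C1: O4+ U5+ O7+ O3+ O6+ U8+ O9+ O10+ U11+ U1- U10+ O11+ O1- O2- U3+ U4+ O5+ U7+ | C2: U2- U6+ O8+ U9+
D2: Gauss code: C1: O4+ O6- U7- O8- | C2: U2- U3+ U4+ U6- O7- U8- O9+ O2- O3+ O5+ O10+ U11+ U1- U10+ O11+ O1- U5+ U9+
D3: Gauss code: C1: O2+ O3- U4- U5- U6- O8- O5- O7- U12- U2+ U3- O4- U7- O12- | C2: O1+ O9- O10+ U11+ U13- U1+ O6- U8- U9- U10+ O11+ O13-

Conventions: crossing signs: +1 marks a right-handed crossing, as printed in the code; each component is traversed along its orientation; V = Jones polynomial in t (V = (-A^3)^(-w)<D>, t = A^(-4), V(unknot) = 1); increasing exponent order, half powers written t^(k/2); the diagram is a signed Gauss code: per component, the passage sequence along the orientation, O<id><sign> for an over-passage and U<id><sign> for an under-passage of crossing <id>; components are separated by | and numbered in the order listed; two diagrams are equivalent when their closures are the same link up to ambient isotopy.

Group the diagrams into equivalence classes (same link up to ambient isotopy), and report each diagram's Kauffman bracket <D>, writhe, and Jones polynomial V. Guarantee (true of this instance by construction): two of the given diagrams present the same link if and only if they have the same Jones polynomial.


grouping into links: {D1} | {D2} | {D3}
V(D1) = -t^(3/2) - 2t^(7/2) + t^(9/2) - t^(11/2) + t^(13/2)  (w +7, c 11, <D> = -A^-5 + A^-1 - A^3 + 2A^7 + A^15)
V(D2) = -t^(-5/2) - t^(-1/2)  (w +1, c 11, <D> = A^5 + A^13)
V(D3) = t^(-13/2) - t^(-11/2) + t^(-9/2) - 2t^(-7/2) - t^(-3/2)  (w -5, c 13, <D> = A^-9 + 2A^-1 - A^3 + A^7 - A^11)
key observation: 3 values of V(t) split the 3 diagrams


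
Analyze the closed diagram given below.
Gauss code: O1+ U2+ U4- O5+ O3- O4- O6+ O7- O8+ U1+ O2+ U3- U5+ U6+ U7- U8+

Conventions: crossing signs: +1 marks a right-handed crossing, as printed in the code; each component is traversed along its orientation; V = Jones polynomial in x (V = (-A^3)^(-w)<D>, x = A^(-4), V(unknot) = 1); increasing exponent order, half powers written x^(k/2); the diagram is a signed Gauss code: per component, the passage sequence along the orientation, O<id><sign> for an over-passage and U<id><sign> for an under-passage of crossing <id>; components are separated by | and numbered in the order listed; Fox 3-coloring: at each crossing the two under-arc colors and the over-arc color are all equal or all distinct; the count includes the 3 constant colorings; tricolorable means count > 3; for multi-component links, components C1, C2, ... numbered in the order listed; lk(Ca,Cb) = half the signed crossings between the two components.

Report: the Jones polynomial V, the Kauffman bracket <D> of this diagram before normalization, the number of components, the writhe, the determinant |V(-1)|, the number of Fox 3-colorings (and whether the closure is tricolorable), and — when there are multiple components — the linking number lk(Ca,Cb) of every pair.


V(x) = x + x^3 - x^4
bracket: -A^-10 + A^-6 + A^2, w = +2
1 component, writhe +2, over 8 crossings
det 3, colorings 9 of 3^8 — tricolorable
observation: det 3 = |V(-1)|; divisible by 3, so tricolorable


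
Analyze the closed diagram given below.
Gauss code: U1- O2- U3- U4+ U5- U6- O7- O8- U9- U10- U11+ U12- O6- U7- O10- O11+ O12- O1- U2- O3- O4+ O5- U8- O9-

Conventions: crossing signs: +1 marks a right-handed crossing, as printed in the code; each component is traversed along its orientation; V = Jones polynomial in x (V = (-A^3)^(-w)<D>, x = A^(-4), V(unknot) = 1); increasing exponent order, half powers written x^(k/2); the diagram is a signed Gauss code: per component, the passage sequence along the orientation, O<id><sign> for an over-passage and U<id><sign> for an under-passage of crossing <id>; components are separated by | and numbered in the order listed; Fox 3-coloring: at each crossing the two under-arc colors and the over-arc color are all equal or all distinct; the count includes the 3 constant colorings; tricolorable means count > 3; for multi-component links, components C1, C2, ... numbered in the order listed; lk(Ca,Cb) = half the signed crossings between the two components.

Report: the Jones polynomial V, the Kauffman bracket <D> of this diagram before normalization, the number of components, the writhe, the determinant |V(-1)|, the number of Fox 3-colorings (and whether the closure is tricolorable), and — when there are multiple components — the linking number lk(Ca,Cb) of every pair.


Jones polynomial: V(x) = -x^-8 + x^-5 + x^-3
<D> = A^-12 + A^-4 - A^8; writhe -8
components 1, writhe -8 (12 crossings)
3-colorings: 9 of 3^12, det 3 — tricolorable
note: det 3 = |V(-1)|; divisible by 3, so tricolorable


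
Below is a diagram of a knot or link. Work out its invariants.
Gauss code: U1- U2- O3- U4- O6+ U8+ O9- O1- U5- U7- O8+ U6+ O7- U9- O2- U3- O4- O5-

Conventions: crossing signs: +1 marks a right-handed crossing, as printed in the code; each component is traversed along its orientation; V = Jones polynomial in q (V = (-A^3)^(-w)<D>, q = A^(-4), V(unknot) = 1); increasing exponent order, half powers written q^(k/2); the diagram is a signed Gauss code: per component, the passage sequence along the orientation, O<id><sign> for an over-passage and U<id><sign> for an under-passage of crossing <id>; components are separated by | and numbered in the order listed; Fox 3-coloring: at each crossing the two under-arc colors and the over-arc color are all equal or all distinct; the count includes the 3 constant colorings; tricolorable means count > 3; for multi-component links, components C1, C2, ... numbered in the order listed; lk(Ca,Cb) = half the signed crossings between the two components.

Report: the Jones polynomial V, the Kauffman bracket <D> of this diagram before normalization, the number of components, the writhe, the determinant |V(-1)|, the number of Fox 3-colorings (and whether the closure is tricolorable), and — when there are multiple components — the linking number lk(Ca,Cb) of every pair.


V = -q^-7 + 2q^-6 - 2q^-5 + 2q^-4 - 2q^-3 + 2q^-2 - q^-1 + 1
<D> = -A^-15 + A^-11 - 2A^-7 + 2A^-3 - 2A + 2A^5 - 2A^9 + A^13 (w = -5)
1 component over 9 crossings, w = -5
3 Fox colorings among 3^9, |V(-1)| = 13: not tricolorable
why: V spans 7 powers of q: at least 7 crossings in any diagram


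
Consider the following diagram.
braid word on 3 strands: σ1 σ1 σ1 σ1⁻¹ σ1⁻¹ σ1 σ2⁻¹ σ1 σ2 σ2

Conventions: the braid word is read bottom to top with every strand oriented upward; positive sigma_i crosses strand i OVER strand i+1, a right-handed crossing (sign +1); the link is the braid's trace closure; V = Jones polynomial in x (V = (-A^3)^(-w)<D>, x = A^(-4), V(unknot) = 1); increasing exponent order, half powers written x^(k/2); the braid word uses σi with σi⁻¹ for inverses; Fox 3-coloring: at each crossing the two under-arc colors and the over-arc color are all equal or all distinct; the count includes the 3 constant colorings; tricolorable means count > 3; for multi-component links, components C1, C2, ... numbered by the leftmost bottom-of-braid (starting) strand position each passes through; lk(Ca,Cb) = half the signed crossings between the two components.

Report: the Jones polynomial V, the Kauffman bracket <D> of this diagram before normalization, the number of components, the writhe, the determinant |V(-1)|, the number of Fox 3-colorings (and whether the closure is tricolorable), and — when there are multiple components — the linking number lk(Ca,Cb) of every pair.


V = x - x^2 + 2x^3 - x^4 + x^5 - x^6
<D> = -A^-12 + A^-8 - A^-4 + 2 - A^4 + A^8 (w = +4)
1 component over 10 crossings, w = +4
3 Fox colorings among 3^10, |V(-1)| = 7: not tricolorable
why: free reduction leaves σ1 σ1 σ2⁻¹ σ1 σ2 σ2 of the original 10 letters


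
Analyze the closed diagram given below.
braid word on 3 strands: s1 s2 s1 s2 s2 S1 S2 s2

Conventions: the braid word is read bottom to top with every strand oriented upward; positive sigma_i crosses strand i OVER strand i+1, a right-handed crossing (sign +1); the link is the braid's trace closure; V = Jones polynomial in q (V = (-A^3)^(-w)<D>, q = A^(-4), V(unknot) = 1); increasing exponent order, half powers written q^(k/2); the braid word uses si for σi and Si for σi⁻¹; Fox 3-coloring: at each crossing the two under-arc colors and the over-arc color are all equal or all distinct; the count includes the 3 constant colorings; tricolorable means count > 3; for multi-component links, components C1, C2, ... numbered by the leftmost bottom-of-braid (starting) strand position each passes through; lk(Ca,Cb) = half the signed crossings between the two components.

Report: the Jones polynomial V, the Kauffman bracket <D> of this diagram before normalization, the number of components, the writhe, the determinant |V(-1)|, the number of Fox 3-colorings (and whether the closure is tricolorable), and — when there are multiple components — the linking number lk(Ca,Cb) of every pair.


V(q) = q + q^3 - q^4
bracket: -A^-4 + 1 + A^8, w = +4
1 component, writhe +4, over 8 crossings
det 3, colorings 9 of 3^8 — tricolorable
observation: w = +4 shifts under R1 moves; the (-A^3)^(-4) factor cancels that in V


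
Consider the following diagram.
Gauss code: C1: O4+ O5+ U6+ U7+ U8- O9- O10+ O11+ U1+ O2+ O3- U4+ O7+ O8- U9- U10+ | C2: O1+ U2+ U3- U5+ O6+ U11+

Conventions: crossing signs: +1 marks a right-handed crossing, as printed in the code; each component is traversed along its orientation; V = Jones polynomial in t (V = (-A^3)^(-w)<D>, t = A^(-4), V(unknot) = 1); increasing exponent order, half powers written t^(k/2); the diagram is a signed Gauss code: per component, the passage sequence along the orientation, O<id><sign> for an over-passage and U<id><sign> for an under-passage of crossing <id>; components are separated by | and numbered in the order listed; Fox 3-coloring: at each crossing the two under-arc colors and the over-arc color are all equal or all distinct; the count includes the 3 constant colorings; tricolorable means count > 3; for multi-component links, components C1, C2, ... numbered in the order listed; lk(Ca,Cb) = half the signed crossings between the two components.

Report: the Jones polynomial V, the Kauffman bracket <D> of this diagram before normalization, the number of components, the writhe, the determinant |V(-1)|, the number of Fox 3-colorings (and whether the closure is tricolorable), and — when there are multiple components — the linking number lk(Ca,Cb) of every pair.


V(t) = -t^(3/2) - t^(7/2) + t^(9/2) - t^(11/2)
bracket: A^-7 - A^-3 + A + A^9, w = +5
2 components, writhe +5, over 11 crossings
lk(C1,C2) = +2
det 4, colorings 3 of 3^11 — not tricolorable
observation: the span of V is 4, within the link bound 11 + 2 - 1


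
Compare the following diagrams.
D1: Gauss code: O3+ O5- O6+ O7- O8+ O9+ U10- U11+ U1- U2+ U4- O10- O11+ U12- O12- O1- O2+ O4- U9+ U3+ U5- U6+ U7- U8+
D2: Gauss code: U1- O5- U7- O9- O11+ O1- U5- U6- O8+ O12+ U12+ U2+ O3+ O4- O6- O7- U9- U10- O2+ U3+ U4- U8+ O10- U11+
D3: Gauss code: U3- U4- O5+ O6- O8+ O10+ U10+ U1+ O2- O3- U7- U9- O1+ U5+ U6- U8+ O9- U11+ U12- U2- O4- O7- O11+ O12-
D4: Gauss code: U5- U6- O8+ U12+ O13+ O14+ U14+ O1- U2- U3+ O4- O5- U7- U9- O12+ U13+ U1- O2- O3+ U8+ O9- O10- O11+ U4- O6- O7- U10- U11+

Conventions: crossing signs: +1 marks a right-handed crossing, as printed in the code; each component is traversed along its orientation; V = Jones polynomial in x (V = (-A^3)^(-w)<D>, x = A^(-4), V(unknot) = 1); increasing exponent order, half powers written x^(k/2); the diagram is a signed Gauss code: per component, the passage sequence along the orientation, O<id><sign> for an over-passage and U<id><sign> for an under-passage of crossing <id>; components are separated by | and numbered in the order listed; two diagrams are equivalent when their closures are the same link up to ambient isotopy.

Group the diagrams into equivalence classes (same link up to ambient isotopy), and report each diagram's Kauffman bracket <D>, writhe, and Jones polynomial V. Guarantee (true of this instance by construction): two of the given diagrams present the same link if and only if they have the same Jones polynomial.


classes: {D1} | {D2, D3, D4}
V(D1) = 1  [12 crossings, <D> = 1, w = 0]
D2 (bracket A^-10 - A^-6 + 2A^-2 - 2A^2 + 2A^6 - 2A^10 + A^14; 12 crossings at w = -2): V = x^-5 - 2x^-4 + 2x^-3 - 2x^-2 + 2x^-1 - 1 + x
V(D3) = x^-5 - 2x^-4 + 2x^-3 - 2x^-2 + 2x^-1 - 1 + x  (w -2, c 12, <D> = A^-10 - A^-6 + 2A^-2 - 2A^2 + 2A^6 - 2A^10 + A^14)
V(D4) = x^-5 - 2x^-4 + 2x^-3 - 2x^-2 + 2x^-1 - 1 + x  [14 crossings, <D> = A^-10 - A^-6 + 2A^-2 - 2A^2 + 2A^6 - 2A^10 + A^14, w = -2]
note: 2 classes among 4 diagrams; unequal V(x) rules out equality


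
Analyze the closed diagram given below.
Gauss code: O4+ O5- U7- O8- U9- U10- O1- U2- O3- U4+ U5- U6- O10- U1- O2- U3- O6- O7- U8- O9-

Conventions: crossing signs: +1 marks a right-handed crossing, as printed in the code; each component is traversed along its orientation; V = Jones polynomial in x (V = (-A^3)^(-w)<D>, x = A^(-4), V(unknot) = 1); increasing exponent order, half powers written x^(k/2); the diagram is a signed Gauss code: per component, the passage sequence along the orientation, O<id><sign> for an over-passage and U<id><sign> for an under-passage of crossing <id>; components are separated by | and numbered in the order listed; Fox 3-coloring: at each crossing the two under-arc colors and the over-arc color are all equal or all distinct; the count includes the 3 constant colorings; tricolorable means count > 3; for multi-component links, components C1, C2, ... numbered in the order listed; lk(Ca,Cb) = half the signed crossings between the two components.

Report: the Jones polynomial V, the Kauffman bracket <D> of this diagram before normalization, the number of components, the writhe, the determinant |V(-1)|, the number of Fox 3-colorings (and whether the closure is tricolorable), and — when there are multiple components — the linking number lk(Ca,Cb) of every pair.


Jones polynomial: V(x) = x^-11 - 2x^-10 + 2x^-9 - 3x^-8 + 2x^-7 - 2x^-6 + 2x^-5 + x^-3
<D> = A^-12 + 2A^-4 - 2 + 2A^4 - 3A^8 + 2A^12 - 2A^16 + A^20; writhe -8
components 1, writhe -8 (10 crossings)
3-colorings: 9 of 3^10, det 15 — tricolorable
note: the span of V is 8, forcing >= 8 crossings in any diagram


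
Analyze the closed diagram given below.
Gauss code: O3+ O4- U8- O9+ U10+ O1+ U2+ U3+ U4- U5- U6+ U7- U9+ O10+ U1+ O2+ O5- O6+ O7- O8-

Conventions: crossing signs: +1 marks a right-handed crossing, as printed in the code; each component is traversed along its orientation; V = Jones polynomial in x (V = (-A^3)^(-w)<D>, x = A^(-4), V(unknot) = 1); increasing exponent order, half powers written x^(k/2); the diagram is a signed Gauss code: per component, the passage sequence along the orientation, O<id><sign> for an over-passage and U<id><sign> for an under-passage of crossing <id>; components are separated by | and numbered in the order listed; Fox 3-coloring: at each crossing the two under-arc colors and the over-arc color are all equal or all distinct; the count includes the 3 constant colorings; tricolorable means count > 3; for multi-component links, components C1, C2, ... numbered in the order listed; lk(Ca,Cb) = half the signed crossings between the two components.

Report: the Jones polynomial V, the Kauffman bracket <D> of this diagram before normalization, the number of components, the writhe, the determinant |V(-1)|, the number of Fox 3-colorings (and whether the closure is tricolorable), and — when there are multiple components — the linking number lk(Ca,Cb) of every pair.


Jones polynomial: V(x) = x + x^3 - x^4
<D> = -A^-10 + A^-6 + A^2; writhe +2
components 1, writhe +2 (10 crossings)
3-colorings: 9 of 3^10, det 3 — tricolorable
note: |V(-1)| = 3: so tricolorable, since 3 divides 3


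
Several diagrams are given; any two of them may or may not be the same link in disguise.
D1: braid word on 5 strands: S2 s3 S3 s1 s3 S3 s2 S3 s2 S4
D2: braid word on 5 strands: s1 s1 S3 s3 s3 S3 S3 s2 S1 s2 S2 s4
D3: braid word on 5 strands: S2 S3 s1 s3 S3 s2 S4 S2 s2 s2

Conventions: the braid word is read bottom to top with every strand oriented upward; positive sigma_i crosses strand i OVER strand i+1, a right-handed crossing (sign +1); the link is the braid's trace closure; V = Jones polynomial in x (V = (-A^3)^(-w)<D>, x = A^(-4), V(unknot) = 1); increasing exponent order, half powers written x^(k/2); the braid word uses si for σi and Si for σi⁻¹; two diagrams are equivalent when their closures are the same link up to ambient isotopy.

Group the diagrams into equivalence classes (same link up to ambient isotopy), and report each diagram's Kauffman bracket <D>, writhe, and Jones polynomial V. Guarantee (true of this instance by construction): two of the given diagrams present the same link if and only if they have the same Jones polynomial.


equivalence classes: {D1, D2, D3}
D1 (bracket 1; 10 crossings at w = 0): V = 1
V(D2) = 1  (w +2, c 12, <D> = A^6)
D3 (bracket 1; 10 crossings at w = 0): V = 1
key observation: all 3 diagrams share one V(x), hence one class


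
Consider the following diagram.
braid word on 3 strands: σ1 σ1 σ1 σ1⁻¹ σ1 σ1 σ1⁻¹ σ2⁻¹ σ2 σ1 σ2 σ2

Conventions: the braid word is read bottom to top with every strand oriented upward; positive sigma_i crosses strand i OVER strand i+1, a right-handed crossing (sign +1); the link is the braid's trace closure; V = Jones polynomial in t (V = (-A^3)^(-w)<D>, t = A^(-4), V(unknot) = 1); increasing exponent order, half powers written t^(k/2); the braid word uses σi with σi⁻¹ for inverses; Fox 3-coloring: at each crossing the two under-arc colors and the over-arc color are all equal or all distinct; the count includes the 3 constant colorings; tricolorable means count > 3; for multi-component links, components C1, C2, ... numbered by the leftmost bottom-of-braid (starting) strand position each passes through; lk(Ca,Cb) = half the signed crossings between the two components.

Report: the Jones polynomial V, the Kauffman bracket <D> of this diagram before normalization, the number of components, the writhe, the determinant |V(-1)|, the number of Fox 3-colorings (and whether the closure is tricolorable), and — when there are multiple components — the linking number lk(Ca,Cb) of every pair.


V(t) = t^2 + 2t^4 - t^5 + 2t^6 - t^7 + t^8
bracket: A^-14 - A^-10 + 2A^-6 - A^-2 + 2A^2 + A^10, w = +6
3 components, writhe +6, over 12 crossings
lk(C1,C2) = +2
linking number lk(C1,C3) = 0
lk(C2,C3): +1
det 8, colorings 3 of 3^12 — not tricolorable
observation: the span of V is 6, within the link bound 12 + 3 - 1


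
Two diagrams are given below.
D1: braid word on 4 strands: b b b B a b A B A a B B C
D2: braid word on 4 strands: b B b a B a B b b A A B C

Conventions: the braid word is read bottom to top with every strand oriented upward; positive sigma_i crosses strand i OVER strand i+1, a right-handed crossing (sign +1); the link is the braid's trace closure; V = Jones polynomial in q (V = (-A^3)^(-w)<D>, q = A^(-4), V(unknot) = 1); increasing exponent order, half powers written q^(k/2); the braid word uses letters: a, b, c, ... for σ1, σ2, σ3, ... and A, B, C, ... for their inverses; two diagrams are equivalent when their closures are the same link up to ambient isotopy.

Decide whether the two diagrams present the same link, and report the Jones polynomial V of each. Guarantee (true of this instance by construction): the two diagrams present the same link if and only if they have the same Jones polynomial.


equivalent: yes
V(D1) = 1  (w -1, c 13, <D> = -A^-3)
V(D2) = 1  (w -1, c 13, <D> = -A^-3)
why: all 2 diagrams share one V(q), hence one class


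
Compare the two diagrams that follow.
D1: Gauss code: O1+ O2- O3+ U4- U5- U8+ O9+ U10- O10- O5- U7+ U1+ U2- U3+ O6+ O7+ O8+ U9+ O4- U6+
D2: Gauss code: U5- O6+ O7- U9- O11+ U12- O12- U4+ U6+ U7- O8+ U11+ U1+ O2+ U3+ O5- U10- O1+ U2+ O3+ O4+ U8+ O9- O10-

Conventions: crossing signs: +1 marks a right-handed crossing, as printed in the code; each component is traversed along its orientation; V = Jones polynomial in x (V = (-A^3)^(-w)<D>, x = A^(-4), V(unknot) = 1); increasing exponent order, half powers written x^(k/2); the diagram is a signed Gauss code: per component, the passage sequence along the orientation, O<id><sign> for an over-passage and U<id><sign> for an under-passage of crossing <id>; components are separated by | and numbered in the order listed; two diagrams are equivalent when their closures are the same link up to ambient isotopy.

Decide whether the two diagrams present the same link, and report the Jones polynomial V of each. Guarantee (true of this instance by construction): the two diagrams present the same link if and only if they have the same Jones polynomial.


equivalent: no
D1 (bracket -A^-10 + A^-6 + A^2; 10 crossings at w = +2): V = x + x^3 - x^4
V(D2) = 2x - 2x^2 + 3x^3 - 3x^4 + 2x^5 - 2x^6 + x^7  [12 crossings, <D> = A^-22 - 2A^-18 + 2A^-14 - 3A^-10 + 3A^-6 - 2A^-2 + 2A^2, w = +2]
observation: 2 values of V(x) split the 2 diagrams


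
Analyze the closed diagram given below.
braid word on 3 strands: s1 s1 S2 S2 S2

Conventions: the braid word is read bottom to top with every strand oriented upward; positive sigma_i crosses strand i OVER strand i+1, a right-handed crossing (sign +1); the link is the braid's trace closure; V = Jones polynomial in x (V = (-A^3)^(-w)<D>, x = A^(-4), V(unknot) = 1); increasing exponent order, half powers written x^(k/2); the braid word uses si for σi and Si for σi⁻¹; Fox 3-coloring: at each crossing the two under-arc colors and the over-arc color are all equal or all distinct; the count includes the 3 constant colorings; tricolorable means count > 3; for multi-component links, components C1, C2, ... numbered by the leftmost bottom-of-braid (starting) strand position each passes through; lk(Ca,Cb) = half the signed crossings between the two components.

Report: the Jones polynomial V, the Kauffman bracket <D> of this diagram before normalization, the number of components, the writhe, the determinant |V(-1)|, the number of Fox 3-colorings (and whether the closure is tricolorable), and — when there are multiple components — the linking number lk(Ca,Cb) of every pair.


V = x^(-7/2) - x^(-5/2) + x^(-3/2) - 2x^(-1/2) - x^(3/2)
<D> = A^-9 + 2A^-1 - A^3 + A^7 - A^11 (w = -1)
2 components over 5 crossings, w = -1
lk(C1,C2): +1
9 Fox colorings among 3^5, |V(-1)| = 6: tricolorable
why: the 1 component pair carries total linking +1


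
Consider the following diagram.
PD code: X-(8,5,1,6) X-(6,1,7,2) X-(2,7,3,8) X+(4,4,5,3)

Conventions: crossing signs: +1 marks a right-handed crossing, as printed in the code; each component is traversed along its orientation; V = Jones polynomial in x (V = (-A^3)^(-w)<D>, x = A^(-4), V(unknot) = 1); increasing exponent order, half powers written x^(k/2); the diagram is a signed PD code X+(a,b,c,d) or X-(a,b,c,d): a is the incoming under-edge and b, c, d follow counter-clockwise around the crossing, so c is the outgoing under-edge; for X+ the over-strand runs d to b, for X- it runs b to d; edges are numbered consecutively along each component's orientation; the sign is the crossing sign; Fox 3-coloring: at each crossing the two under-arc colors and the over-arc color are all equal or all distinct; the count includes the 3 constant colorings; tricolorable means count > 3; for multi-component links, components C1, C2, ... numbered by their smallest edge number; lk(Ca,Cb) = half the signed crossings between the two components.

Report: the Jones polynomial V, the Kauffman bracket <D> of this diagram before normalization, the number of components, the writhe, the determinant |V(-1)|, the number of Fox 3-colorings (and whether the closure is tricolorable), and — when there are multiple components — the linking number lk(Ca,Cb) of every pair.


Jones polynomial: V(x) = -x^-4 + x^-3 + x^-1
<D> = A^-2 + A^6 - A^10; writhe -2
components 1, writhe -2 (4 crossings)
3-colorings: 9 of 3^4, det 3 — tricolorable
note: w = -2 shifts under R1 moves; the (-A^3)^(2) factor cancels that in V


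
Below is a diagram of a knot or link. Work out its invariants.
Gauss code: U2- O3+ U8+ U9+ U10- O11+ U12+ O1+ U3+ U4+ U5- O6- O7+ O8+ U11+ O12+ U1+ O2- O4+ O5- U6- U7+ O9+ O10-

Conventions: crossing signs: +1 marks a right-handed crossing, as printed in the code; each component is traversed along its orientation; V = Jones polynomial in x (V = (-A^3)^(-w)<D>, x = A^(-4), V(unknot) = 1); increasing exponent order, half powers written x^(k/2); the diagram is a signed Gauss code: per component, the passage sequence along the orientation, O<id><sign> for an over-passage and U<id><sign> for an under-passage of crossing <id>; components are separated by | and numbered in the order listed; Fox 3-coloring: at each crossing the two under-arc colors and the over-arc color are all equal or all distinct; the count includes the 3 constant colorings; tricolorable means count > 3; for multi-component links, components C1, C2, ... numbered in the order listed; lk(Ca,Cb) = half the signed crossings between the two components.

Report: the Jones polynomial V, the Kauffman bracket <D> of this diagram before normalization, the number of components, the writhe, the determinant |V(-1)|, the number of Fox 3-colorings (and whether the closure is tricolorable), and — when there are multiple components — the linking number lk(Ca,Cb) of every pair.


V(x) = x^2 + x^4 - x^5 + x^6 - x^7
bracket: -A^-16 + A^-12 - A^-8 + A^-4 + A^4, w = +4
1 component, writhe +4, over 12 crossings
det 5, colorings 3 of 3^12 — not tricolorable
observation: w = +4 shifts under R1 moves; the (-A^3)^(-4) factor cancels that in V


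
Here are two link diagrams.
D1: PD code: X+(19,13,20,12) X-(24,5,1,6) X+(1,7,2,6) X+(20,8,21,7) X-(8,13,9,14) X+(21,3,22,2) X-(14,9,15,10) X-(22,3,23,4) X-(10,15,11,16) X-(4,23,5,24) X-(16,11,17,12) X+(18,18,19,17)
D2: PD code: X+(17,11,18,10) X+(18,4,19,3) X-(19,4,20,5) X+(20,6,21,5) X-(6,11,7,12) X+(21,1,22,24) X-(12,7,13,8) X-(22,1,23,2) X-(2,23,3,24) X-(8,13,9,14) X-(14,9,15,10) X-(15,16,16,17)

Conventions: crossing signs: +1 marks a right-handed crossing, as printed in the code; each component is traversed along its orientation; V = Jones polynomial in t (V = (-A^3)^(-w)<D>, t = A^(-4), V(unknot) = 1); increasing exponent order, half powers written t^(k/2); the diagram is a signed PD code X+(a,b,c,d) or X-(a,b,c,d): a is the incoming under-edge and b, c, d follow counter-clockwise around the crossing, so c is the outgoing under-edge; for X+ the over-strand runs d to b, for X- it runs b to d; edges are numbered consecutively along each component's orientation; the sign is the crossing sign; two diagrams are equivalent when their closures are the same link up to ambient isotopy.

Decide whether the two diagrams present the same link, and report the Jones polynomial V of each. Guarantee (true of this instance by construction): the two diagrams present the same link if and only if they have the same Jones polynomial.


equivalent: yes
V(D1) = -t^-4 + t^-3 + t^-1  (w -2, c 12, <D> = A^-2 + A^6 - A^10)
V(D2) = -t^-4 + t^-3 + t^-1  [12 crossings, <D> = A^-8 + 1 - A^4, w = -4]
key observation: from 12 to 12 crossings by R-moves: one link, two diagrams


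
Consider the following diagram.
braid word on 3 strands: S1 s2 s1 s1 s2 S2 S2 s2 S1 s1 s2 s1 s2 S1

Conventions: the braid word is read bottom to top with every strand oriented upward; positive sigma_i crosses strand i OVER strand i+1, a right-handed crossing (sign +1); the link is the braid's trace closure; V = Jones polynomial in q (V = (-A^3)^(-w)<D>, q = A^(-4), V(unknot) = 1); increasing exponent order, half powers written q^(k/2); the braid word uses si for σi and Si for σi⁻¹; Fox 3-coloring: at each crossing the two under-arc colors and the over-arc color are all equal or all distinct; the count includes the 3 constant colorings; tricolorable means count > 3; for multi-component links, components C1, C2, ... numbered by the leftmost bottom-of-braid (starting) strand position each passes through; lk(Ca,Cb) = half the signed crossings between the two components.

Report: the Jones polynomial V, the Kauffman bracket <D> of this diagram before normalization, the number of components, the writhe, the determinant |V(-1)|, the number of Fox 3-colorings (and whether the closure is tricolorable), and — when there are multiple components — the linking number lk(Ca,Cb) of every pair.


V(q) = q - q^2 + 2q^3 - q^4 + q^5 - q^6
bracket: -A^-12 + A^-8 - A^-4 + 2 - A^4 + A^8, w = +4
1 component, writhe +4, over 14 crossings
det 7, colorings 3 of 3^14 — not tricolorable
observation: V spans 5 powers of q: at least 5 crossings in any diagram


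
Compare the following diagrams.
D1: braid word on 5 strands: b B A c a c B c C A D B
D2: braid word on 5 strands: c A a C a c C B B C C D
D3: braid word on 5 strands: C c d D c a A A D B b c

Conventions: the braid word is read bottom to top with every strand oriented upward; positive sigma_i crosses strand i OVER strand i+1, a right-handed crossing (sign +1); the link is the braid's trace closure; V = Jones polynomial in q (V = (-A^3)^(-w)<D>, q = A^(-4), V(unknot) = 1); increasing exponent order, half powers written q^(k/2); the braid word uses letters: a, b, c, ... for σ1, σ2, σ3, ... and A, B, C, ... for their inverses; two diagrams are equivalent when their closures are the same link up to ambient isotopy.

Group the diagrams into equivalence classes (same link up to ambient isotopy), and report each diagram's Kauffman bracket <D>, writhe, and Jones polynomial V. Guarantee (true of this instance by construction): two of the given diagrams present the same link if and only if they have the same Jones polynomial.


equivalence classes: {D1} | {D2} | {D3}
D1 (bracket A^-14 + 2A^-6 + A^2; 12 crossings at w = -2): V = q^-2 + 2 + q^2
D2 (bracket A^-8 + 2 + A^8; 12 crossings at w = -4): V = q^-5 + 2q^-3 + q^-1
V(D3) = 1 + q + q^2 + q^3  [12 crossings, <D> = A^-12 + A^-8 + A^-4 + 1, w = 0]
key observation: 3 classes among 3 diagrams; unequal V(q) rules out equality
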